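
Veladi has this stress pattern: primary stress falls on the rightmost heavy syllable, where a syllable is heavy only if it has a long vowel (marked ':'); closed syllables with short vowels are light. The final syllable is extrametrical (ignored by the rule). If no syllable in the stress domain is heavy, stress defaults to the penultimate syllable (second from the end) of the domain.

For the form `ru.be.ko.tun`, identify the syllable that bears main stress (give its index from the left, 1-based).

2

The final syllable (4, tun) is extrametrical; the stress domain is syllables 1–3.
Weights: 1 ru L, 2 be L, 3 ko L.
No heavy syllable in the domain; default to the penultimate syllable (second from the end) of the domain = syllable 2.
Primary stress: syllable 2 → ru.ˈbe.ko.tun.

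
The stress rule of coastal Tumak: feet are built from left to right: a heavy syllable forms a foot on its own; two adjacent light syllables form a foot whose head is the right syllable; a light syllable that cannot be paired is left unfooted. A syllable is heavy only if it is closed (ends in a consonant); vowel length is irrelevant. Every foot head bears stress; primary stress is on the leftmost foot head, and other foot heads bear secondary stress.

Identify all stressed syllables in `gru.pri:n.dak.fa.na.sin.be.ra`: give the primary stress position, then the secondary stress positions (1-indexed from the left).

Weights: 1 gru L, 2 pri:n H, 3 dak H, 4 fa L, 5 na L, 6 sin H, 7 be L, 8 ra L.
Parse left to right (heavy = foot alone; LL = one foot; stranded L unfooted): gru (ˈpri:n) (ˈdak) (fa.ˈna) (ˈsin) (be.ˈra).
Foot heads: 2, 3, 5, 6, 8.
Primary stress on the leftmost head = syllable 2.
Secondary stress on 3, 5, 6, 8: gru.ˈpri:n.ˌdak.fa.ˌna.ˌsin.be.ˌra.

primary 2, secondary 3, 5, 6, 8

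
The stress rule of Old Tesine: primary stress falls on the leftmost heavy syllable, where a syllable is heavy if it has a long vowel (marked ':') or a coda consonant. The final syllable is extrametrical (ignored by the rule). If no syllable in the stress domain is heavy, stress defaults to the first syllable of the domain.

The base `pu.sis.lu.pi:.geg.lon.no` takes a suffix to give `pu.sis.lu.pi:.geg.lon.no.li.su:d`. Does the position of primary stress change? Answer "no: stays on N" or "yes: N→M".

no: stays on 2

Base `pu.sis.lu.pi:.geg.lon.no` (7 syllables):
  The final syllable (7, no) is extrametrical; the stress domain is syllables 1–6.
  Weights: 1 pu L, 2 sis H, 3 lu L, 4 pi: H, 5 geg H, 6 lon H.
  Heavy syllables in the domain: 2, 4, 5, 6. The leftmost is syllable 2 (sis).
  → primary stress on syllable 2.
Suffixed `pu.sis.lu.pi:.geg.lon.no.li.su:d` (9 syllables):
  The final syllable (9, su:d) is extrametrical; the stress domain is syllables 1–8.
  Weights: 1 pu L, 2 sis H, 3 lu L, 4 pi: H, 5 geg H, 6 lon H, 7 no L, 8 li L.
  Heavy syllables in the domain: 2, 4, 5, 6. The leftmost is syllable 2 (sis).
  → primary stress on syllable 2.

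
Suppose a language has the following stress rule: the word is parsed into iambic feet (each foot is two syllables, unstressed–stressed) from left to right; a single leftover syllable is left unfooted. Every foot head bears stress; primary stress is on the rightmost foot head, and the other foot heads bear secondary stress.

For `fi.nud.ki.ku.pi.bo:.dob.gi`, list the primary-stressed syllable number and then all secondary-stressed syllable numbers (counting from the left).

primary 8, secondary 2, 4, 6

Parse left to right into iambic (σˈσ) feet: (fi.ˈnud) (ki.ˈku) (pi.ˈbo:) (dob.ˈgi).
Foot heads (stressed positions): 2, 4, 6, 8.
End Rule Rightmost: primary stress on the rightmost head = syllable 8.
Secondary stress on 2, 4, 6: fi.ˌnud.ki.ˌku.pi.ˌbo:.dob.ˈgi.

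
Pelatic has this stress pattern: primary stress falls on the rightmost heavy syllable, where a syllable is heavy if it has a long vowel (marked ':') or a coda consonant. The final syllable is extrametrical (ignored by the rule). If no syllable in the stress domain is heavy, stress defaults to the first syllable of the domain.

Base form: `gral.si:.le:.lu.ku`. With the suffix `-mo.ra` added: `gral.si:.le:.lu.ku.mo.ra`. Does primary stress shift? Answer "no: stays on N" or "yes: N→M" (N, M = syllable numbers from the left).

Base `gral.si:.le:.lu.ku` (5 syllables):
  The final syllable (5, ku) is extrametrical; the stress domain is syllables 1–4.
  Weights: 1 gral H, 2 si: H, 3 le: H, 4 lu L.
  Heavy syllables in the domain: 1, 2, 3. The rightmost is syllable 3 (le:).
  → primary stress on syllable 3.
Suffixed `gral.si:.le:.lu.ku.mo.ra` (7 syllables):
  The final syllable (7, ra) is extrametrical; the stress domain is syllables 1–6.
  Weights: 1 gral H, 2 si: H, 3 le: H, 4 lu L, 5 ku L, 6 mo L.
  Heavy syllables in the domain: 1, 2, 3. The rightmost is syllable 3 (le:).
  → primary stress on syllable 3.

no: stays on 3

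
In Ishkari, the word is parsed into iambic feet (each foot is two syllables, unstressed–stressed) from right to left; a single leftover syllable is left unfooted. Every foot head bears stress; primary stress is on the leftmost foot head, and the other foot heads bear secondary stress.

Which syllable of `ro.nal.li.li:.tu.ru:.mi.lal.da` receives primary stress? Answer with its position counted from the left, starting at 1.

3

Parse right to left into iambic (σˈσ) feet: ro (nal.ˈli) (li:.ˈtu) (ru:.ˈmi) (lal.ˈda). Syllable 1 is left unfooted.
Foot heads (stressed positions): 3, 5, 7, 9.
End Rule Leftmost: primary stress on the leftmost head = syllable 3.
Primary stress: syllable 3 → ro.nal.ˈli.li:.tu.ru:.mi.lal.da.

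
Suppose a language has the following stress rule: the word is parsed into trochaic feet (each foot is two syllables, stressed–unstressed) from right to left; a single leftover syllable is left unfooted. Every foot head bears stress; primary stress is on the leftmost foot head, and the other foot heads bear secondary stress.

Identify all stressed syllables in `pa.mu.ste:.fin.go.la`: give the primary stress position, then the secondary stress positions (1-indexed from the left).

Parse right to left into trochaic (ˈσσ) feet: (ˈpa.mu) (ˈste:.fin) (ˈgo.la).
Foot heads (stressed positions): 1, 3, 5.
End Rule Leftmost: primary stress on the leftmost head = syllable 1.
Secondary stress on 3, 5: ˈpa.mu.ˌste:.fin.ˌgo.la.

primary 1, secondary 3, 5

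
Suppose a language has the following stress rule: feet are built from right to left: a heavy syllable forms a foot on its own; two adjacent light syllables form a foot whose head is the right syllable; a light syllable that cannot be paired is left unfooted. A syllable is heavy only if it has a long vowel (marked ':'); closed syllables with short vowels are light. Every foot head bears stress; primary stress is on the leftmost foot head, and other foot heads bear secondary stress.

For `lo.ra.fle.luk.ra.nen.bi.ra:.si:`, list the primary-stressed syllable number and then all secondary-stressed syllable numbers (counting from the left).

Weights: 1 lo L, 2 ra L, 3 fle L, 4 luk L, 5 ra L, 6 nen L, 7 bi L, 8 ra: H, 9 si: H.
Parse right to left (heavy = foot alone; LL = one foot; stranded L unfooted): lo (ra.ˈfle) (luk.ˈra) (nen.ˈbi) (ˈra:) (ˈsi:).
Foot heads: 3, 5, 7, 8, 9.
Primary stress on the leftmost head = syllable 3.
Secondary stress on 5, 7, 8, 9: lo.ra.ˈfle.luk.ˌra.nen.ˌbi.ˌra:.ˌsi:.

primary 3, secondary 5, 7, 8, 9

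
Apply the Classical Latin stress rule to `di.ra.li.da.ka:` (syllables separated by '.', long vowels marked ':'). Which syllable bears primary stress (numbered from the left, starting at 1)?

Classical Latin: stress the penult if heavy (long vowel or closed), else the antepenult.
Weights: 3 li L, 4 da L, 5 ka: H.
The penult (syllable 4, da) is light, so stress falls on the antepenult (syllable 3, li).
Stress on syllable 3: di.ra.ˈli.da.ka:.

3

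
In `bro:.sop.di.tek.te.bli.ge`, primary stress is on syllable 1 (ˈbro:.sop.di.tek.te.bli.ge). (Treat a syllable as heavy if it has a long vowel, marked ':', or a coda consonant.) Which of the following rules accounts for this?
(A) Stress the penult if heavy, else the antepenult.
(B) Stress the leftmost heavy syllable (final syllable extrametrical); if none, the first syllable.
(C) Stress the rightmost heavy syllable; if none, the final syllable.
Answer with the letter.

Rule A → syllable 5 (observed: 1).
Rule B → syllable 1 ✓.
Rule C → syllable 4 (observed: 1).

B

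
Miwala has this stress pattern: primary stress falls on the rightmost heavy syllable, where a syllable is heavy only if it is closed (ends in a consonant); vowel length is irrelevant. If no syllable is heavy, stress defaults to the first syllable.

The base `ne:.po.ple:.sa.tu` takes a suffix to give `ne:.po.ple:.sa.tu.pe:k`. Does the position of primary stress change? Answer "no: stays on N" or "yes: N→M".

Base `ne:.po.ple:.sa.tu` (5 syllables):
  Weights: 1 ne: L, 2 po L, 3 ple: L, 4 sa L, 5 tu L.
  No heavy syllable in the domain; default to the first syllable = syllable 1.
  → primary stress on syllable 1.
Suffixed `ne:.po.ple:.sa.tu.pe:k` (6 syllables):
  Weights: 1 ne: L, 2 po L, 3 ple: L, 4 sa L, 5 tu L, 6 pe:k H.
  Heavy syllables in the domain: 6. The rightmost is syllable 6 (pe:k).
  → primary stress on syllable 6.

yes: 1→6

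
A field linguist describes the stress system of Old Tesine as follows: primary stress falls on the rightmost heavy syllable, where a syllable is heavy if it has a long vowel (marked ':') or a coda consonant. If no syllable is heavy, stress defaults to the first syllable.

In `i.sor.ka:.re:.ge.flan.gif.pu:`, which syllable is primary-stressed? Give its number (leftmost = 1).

8

Weights: 1 i L, 2 sor H, 3 ka: H, 4 re: H, 5 ge L, 6 flan H, 7 gif H, 8 pu: H.
Heavy syllables in the domain: 2, 3, 4, 6, 7, 8. The rightmost is syllable 8 (pu:).
Primary stress: syllable 8 → i.sor.ka:.re:.ge.flan.gif.ˈpu:.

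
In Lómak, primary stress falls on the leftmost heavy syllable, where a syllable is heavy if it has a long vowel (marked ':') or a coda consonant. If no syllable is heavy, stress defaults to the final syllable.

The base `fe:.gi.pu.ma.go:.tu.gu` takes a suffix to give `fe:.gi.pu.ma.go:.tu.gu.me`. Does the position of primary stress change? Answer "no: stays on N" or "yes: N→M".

Base `fe:.gi.pu.ma.go:.tu.gu` (7 syllables):
  Weights: 1 fe: H, 2 gi L, 3 pu L, 4 ma L, 5 go: H, 6 tu L, 7 gu L.
  Heavy syllables in the domain: 1, 5. The leftmost is syllable 1 (fe:).
  → primary stress on syllable 1.
Suffixed `fe:.gi.pu.ma.go:.tu.gu.me` (8 syllables):
  Weights: 1 fe: H, 2 gi L, 3 pu L, 4 ma L, 5 go: H, 6 tu L, 7 gu L, 8 me L.
  Heavy syllables in the domain: 1, 5. The leftmost is syllable 1 (fe:).
  → primary stress on syllable 1.

no: stays on 1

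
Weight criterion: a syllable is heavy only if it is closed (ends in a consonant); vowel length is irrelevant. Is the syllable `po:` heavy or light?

`po:`: long vowel, open (no coda). Open (no coda) → light.

light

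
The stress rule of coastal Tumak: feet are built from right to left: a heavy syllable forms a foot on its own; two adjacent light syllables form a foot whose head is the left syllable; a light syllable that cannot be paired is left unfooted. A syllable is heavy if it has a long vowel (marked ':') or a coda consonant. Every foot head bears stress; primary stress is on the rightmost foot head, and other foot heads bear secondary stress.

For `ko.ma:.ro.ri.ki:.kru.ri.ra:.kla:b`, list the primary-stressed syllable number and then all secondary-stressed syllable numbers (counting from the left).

Weights: 1 ko L, 2 ma: H, 3 ro L, 4 ri L, 5 ki: H, 6 kru L, 7 ri L, 8 ra: H, 9 kla:b H.
Parse right to left (heavy = foot alone; LL = one foot; stranded L unfooted): ko (ˈma:) (ˈro.ri) (ˈki:) (ˈkru.ri) (ˈra:) (ˈkla:b).
Foot heads: 2, 3, 5, 6, 8, 9.
Primary stress on the rightmost head = syllable 9.
Secondary stress on 2, 3, 5, 6, 8: ko.ˌma:.ˌro.ri.ˌki:.ˌkru.ri.ˌra:.ˈkla:b.

primary 9, secondary 2, 3, 5, 6, 8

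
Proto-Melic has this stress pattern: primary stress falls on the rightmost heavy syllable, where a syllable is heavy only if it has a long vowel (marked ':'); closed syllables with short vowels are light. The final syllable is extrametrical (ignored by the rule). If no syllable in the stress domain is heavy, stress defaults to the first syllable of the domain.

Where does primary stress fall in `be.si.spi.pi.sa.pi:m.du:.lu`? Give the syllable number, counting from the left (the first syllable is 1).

The final syllable (8, lu) is extrametrical; the stress domain is syllables 1–7.
Weights: 1 be L, 2 si L, 3 spi L, 4 pi L, 5 sa L, 6 pi:m H, 7 du: H.
Heavy syllables in the domain: 6, 7. The rightmost is syllable 7 (du:).
Primary stress: syllable 7 → be.si.spi.pi.sa.pi:m.ˈdu:.lu.

7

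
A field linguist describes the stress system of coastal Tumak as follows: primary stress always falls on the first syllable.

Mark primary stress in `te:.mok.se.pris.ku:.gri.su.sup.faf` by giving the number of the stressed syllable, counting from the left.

1

The word has 9 syllables; the first syllable is syllable 1 (te:).
Primary stress: syllable 1 → ˈte:.mok.se.pris.ku:.gri.su.sup.faf.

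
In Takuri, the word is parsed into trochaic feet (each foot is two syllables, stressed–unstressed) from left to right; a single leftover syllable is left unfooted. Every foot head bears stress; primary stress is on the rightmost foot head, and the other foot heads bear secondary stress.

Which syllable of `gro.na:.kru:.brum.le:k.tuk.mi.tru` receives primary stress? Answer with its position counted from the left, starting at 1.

7

Parse left to right into trochaic (ˈσσ) feet: (ˈgro.na:) (ˈkru:.brum) (ˈle:k.tuk) (ˈmi.tru).
Foot heads (stressed positions): 1, 3, 5, 7.
End Rule Rightmost: primary stress on the rightmost head = syllable 7.
Primary stress: syllable 7 → gro.na:.kru:.brum.le:k.tuk.ˈmi.tru.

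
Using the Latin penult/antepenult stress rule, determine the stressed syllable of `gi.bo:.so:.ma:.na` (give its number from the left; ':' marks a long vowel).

Classical Latin: stress the penult if heavy (long vowel or closed), else the antepenult.
Weights: 3 so: H, 4 ma: H, 5 na L.
The penult (syllable 4, ma:) is heavy, so it takes stress.
Stress on syllable 4: gi.bo:.so:.ˈma:.na.

4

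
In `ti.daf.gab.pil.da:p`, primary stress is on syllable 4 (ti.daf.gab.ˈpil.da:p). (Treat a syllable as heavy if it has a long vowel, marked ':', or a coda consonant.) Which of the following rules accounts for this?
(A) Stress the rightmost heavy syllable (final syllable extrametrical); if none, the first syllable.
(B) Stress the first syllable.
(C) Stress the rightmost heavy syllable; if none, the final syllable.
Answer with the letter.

A

Rule A → syllable 4 ✓.
Rule B → syllable 1 (observed: 4).
Rule C → syllable 5 (observed: 4).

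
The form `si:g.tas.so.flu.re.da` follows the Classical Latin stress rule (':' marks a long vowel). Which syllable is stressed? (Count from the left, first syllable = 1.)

Classical Latin: stress the penult if heavy (long vowel or closed), else the antepenult.
Weights: 4 flu L, 5 re L, 6 da L.
The penult (syllable 5, re) is light, so stress falls on the antepenult (syllable 4, flu).
Stress on syllable 4: si:g.tas.so.ˈflu.re.da.

4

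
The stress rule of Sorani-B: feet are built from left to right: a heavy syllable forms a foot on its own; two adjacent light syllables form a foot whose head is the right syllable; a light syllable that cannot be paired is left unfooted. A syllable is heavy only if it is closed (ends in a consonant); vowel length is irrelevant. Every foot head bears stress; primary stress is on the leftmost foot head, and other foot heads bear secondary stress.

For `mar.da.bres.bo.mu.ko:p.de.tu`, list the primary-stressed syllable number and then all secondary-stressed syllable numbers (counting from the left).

Weights: 1 mar H, 2 da L, 3 bres H, 4 bo L, 5 mu L, 6 ko:p H, 7 de L, 8 tu L.
Parse left to right (heavy = foot alone; LL = one foot; stranded L unfooted): (ˈmar) da (ˈbres) (bo.ˈmu) (ˈko:p) (de.ˈtu).
Foot heads: 1, 3, 5, 6, 8.
Primary stress on the leftmost head = syllable 1.
Secondary stress on 3, 5, 6, 8: ˈmar.da.ˌbres.bo.ˌmu.ˌko:p.de.ˌtu.

primary 1, secondary 3, 5, 6, 8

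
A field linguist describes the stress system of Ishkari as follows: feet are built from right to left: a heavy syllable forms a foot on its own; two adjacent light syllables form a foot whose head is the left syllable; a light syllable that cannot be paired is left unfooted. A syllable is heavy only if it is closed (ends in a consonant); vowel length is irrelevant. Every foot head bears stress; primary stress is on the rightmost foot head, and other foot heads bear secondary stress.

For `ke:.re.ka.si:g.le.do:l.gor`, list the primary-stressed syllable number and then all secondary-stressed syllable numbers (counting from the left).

primary 7, secondary 2, 4, 6

Weights: 1 ke: L, 2 re L, 3 ka L, 4 si:g H, 5 le L, 6 do:l H, 7 gor H.
Parse right to left (heavy = foot alone; LL = one foot; stranded L unfooted): ke: (ˈre.ka) (ˈsi:g) le (ˈdo:l) (ˈgor).
Foot heads: 2, 4, 6, 7.
Primary stress on the rightmost head = syllable 7.
Secondary stress on 2, 4, 6: ke:.ˌre.ka.ˌsi:g.le.ˌdo:l.ˈgor.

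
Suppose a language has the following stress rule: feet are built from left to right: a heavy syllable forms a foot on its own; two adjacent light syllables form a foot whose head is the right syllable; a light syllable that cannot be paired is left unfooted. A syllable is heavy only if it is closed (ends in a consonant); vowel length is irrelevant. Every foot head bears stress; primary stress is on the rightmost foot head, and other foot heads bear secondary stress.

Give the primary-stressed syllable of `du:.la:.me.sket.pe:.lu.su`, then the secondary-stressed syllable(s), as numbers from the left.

Weights: 1 du: L, 2 la: L, 3 me L, 4 sket H, 5 pe: L, 6 lu L, 7 su L.
Parse left to right (heavy = foot alone; LL = one foot; stranded L unfooted): (du:.ˈla:) me (ˈsket) (pe:.ˈlu) su.
Foot heads: 2, 4, 6.
Primary stress on the rightmost head = syllable 6.
Secondary stress on 2, 4: du:.ˌla:.me.ˌsket.pe:.ˈlu.su.

primary 6, secondary 2, 4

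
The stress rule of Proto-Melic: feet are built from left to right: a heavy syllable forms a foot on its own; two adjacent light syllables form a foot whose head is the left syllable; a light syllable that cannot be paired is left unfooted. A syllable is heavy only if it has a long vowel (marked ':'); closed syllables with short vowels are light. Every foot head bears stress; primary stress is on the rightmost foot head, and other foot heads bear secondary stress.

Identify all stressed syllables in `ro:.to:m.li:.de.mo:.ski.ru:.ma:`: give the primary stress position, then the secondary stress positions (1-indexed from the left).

Weights: 1 ro: H, 2 to:m H, 3 li: H, 4 de L, 5 mo: H, 6 ski L, 7 ru: H, 8 ma: H.
Parse left to right (heavy = foot alone; LL = one foot; stranded L unfooted): (ˈro:) (ˈto:m) (ˈli:) de (ˈmo:) ski (ˈru:) (ˈma:).
Foot heads: 1, 2, 3, 5, 7, 8.
Primary stress on the rightmost head = syllable 8.
Secondary stress on 1, 2, 3, 5, 7: ˌro:.ˌto:m.ˌli:.de.ˌmo:.ski.ˌru:.ˈma:.

primary 8, secondary 1, 2, 3, 5, 7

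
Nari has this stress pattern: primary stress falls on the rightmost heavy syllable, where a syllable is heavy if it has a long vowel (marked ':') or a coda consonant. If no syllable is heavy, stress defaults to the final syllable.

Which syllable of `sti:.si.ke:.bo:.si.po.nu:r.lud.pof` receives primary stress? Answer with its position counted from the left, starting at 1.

9

Weights: 1 sti: H, 2 si L, 3 ke: H, 4 bo: H, 5 si L, 6 po L, 7 nu:r H, 8 lud H, 9 pof H.
Heavy syllables in the domain: 1, 3, 4, 7, 8, 9. The rightmost is syllable 9 (pof).
Primary stress: syllable 9 → sti:.si.ke:.bo:.si.po.nu:r.lud.ˈpof.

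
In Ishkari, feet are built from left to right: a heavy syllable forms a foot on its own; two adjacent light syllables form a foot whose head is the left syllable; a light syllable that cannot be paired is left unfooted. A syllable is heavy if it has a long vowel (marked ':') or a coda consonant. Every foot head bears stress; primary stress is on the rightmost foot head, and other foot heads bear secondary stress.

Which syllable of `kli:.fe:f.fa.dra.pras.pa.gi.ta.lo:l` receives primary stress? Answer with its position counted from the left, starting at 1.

Weights: 1 kli: H, 2 fe:f H, 3 fa L, 4 dra L, 5 pras H, 6 pa L, 7 gi L, 8 ta L, 9 lo:l H.
Parse left to right (heavy = foot alone; LL = one foot; stranded L unfooted): (ˈkli:) (ˈfe:f) (ˈfa.dra) (ˈpras) (ˈpa.gi) ta (ˈlo:l).
Foot heads: 1, 2, 3, 5, 6, 9.
Primary stress on the rightmost head = syllable 9.
Primary stress: syllable 9 → kli:.fe:f.fa.dra.pras.pa.gi.ta.ˈlo:l.

9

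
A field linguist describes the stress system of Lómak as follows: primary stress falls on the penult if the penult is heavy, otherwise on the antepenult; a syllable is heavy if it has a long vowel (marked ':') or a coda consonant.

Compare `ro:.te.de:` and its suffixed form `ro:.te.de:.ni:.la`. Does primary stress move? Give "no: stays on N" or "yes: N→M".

Base `ro:.te.de:` (3 syllables):
  Weights: 1 ro: H, 2 te L, 3 de: H.
  The penult (syllable 2, te) is light, so stress falls on the antepenult (syllable 1, ro:).
  → primary stress on syllable 1.
Suffixed `ro:.te.de:.ni:.la` (5 syllables):
  Weights: 3 de: H, 4 ni: H, 5 la L.
  The penult (syllable 4, ni:) is heavy, so it takes stress.
  → primary stress on syllable 4.

yes: 1→4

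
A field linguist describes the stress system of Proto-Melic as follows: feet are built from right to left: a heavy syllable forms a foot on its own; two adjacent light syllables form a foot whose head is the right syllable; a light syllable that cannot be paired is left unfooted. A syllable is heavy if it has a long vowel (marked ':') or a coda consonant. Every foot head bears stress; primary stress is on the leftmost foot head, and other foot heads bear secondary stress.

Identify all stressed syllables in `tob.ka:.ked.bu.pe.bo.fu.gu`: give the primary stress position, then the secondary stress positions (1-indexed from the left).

primary 1, secondary 2, 3, 6, 8

Weights: 1 tob H, 2 ka: H, 3 ked H, 4 bu L, 5 pe L, 6 bo L, 7 fu L, 8 gu L.
Parse right to left (heavy = foot alone; LL = one foot; stranded L unfooted): (ˈtob) (ˈka:) (ˈked) bu (pe.ˈbo) (fu.ˈgu).
Foot heads: 1, 2, 3, 6, 8.
Primary stress on the leftmost head = syllable 1.
Secondary stress on 2, 3, 6, 8: ˈtob.ˌka:.ˌked.bu.pe.ˌbo.fu.ˌgu.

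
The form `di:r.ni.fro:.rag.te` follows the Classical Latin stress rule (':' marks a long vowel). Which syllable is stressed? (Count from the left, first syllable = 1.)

Classical Latin: stress the penult if heavy (long vowel or closed), else the antepenult.
Weights: 3 fro: H, 4 rag H, 5 te L.
The penult (syllable 4, rag) is heavy, so it takes stress.
Stress on syllable 4: di:r.ni.fro:.ˈrag.te.

4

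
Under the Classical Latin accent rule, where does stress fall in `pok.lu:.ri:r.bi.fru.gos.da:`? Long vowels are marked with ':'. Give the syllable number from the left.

6

Classical Latin: stress the penult if heavy (long vowel or closed), else the antepenult.
Weights: 5 fru L, 6 gos H, 7 da: H.
The penult (syllable 6, gos) is heavy, so it takes stress.
Stress on syllable 6: pok.lu:.ri:r.bi.fru.ˈgos.da:.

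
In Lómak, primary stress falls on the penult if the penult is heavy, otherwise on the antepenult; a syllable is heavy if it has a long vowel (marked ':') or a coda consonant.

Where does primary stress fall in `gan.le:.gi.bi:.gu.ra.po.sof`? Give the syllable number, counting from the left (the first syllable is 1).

6

Weights: 6 ra L, 7 po L, 8 sof H.
The penult (syllable 7, po) is light, so stress falls on the antepenult (syllable 6, ra).
Primary stress: syllable 6 → gan.le:.gi.bi:.gu.ˈra.po.sof.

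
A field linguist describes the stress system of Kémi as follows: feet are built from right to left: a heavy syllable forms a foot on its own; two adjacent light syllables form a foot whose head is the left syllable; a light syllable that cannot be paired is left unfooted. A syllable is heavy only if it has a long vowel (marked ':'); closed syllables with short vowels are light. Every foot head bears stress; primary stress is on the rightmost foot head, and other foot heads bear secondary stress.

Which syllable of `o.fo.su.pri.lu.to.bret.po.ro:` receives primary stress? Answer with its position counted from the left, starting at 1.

9

Weights: 1 o L, 2 fo L, 3 su L, 4 pri L, 5 lu L, 6 to L, 7 bret L, 8 po L, 9 ro: H.
Parse right to left (heavy = foot alone; LL = one foot; stranded L unfooted): (ˈo.fo) (ˈsu.pri) (ˈlu.to) (ˈbret.po) (ˈro:).
Foot heads: 1, 3, 5, 7, 9.
Primary stress on the rightmost head = syllable 9.
Primary stress: syllable 9 → o.fo.su.pri.lu.to.bret.po.ˈro:.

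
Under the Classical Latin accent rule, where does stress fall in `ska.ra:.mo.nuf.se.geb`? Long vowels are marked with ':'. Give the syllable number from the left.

4

Classical Latin: stress the penult if heavy (long vowel or closed), else the antepenult.
Weights: 4 nuf H, 5 se L, 6 geb H.
The penult (syllable 5, se) is light, so stress falls on the antepenult (syllable 4, nuf).
Stress on syllable 4: ska.ra:.mo.ˈnuf.se.geb.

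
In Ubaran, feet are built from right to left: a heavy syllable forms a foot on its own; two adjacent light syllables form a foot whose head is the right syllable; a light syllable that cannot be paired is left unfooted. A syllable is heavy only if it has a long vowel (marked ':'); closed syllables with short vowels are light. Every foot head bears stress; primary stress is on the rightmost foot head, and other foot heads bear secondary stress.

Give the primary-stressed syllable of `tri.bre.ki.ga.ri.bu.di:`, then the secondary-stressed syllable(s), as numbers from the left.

primary 7, secondary 2, 4, 6

Weights: 1 tri L, 2 bre L, 3 ki L, 4 ga L, 5 ri L, 6 bu L, 7 di: H.
Parse right to left (heavy = foot alone; LL = one foot; stranded L unfooted): (tri.ˈbre) (ki.ˈga) (ri.ˈbu) (ˈdi:).
Foot heads: 2, 4, 6, 7.
Primary stress on the rightmost head = syllable 7.
Secondary stress on 2, 4, 6: tri.ˌbre.ki.ˌga.ri.ˌbu.ˈdi:.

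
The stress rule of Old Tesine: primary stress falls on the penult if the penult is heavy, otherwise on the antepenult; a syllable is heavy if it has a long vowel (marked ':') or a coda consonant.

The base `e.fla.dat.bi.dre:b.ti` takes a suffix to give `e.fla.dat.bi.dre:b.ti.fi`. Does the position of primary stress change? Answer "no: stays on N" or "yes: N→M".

no: stays on 5

Base `e.fla.dat.bi.dre:b.ti` (6 syllables):
  Weights: 4 bi L, 5 dre:b H, 6 ti L.
  The penult (syllable 5, dre:b) is heavy, so it takes stress.
  → primary stress on syllable 5.
Suffixed `e.fla.dat.bi.dre:b.ti.fi` (7 syllables):
  Weights: 5 dre:b H, 6 ti L, 7 fi L.
  The penult (syllable 6, ti) is light, so stress falls on the antepenult (syllable 5, dre:b).
  → primary stress on syllable 5.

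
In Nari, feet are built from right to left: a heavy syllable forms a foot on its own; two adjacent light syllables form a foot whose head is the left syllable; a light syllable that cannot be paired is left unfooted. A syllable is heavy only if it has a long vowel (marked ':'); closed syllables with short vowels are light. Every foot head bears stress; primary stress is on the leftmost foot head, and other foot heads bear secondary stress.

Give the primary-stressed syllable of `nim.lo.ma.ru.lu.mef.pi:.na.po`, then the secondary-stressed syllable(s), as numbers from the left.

Weights: 1 nim L, 2 lo L, 3 ma L, 4 ru L, 5 lu L, 6 mef L, 7 pi: H, 8 na L, 9 po L.
Parse right to left (heavy = foot alone; LL = one foot; stranded L unfooted): (ˈnim.lo) (ˈma.ru) (ˈlu.mef) (ˈpi:) (ˈna.po).
Foot heads: 1, 3, 5, 7, 8.
Primary stress on the leftmost head = syllable 1.
Secondary stress on 3, 5, 7, 8: ˈnim.lo.ˌma.ru.ˌlu.mef.ˌpi:.ˌna.po.

primary 1, secondary 3, 5, 7, 8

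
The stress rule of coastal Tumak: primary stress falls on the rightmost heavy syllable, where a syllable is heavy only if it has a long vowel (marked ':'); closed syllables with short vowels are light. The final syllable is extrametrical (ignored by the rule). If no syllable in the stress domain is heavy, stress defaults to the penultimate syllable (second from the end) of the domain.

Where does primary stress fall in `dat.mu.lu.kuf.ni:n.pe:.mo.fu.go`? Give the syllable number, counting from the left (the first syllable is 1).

The final syllable (9, go) is extrametrical; the stress domain is syllables 1–8.
Weights: 1 dat L, 2 mu L, 3 lu L, 4 kuf L, 5 ni:n H, 6 pe: H, 7 mo L, 8 fu L.
Heavy syllables in the domain: 5, 6. The rightmost is syllable 6 (pe:).
Primary stress: syllable 6 → dat.mu.lu.kuf.ni:n.ˈpe:.mo.fu.go.

6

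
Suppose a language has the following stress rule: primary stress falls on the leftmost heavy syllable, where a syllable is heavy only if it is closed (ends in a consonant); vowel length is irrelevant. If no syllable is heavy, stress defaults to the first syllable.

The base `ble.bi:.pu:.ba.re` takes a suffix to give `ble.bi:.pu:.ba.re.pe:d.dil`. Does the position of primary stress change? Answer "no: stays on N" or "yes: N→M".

yes: 1→6

Base `ble.bi:.pu:.ba.re` (5 syllables):
  Weights: 1 ble L, 2 bi: L, 3 pu: L, 4 ba L, 5 re L.
  No heavy syllable in the domain; default to the first syllable = syllable 1.
  → primary stress on syllable 1.
Suffixed `ble.bi:.pu:.ba.re.pe:d.dil` (7 syllables):
  Weights: 1 ble L, 2 bi: L, 3 pu: L, 4 ba L, 5 re L, 6 pe:d H, 7 dil H.
  Heavy syllables in the domain: 6, 7. The leftmost is syllable 6 (pe:d).
  → primary stress on syllable 6.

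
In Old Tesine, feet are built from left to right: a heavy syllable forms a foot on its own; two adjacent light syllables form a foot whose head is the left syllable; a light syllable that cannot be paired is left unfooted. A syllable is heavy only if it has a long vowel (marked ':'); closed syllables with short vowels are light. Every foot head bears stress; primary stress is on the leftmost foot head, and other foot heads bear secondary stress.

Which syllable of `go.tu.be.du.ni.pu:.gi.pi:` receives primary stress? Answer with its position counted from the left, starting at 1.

1

Weights: 1 go L, 2 tu L, 3 be L, 4 du L, 5 ni L, 6 pu: H, 7 gi L, 8 pi: H.
Parse left to right (heavy = foot alone; LL = one foot; stranded L unfooted): (ˈgo.tu) (ˈbe.du) ni (ˈpu:) gi (ˈpi:).
Foot heads: 1, 3, 6, 8.
Primary stress on the leftmost head = syllable 1.
Primary stress: syllable 1 → ˈgo.tu.be.du.ni.pu:.gi.pi:.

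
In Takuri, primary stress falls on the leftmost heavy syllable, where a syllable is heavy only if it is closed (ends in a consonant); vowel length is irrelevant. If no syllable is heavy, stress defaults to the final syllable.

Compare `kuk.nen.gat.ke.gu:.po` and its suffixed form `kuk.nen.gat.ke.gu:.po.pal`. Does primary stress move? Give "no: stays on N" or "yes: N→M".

Base `kuk.nen.gat.ke.gu:.po` (6 syllables):
  Weights: 1 kuk H, 2 nen H, 3 gat H, 4 ke L, 5 gu: L, 6 po L.
  Heavy syllables in the domain: 1, 2, 3. The leftmost is syllable 1 (kuk).
  → primary stress on syllable 1.
Suffixed `kuk.nen.gat.ke.gu:.po.pal` (7 syllables):
  Weights: 1 kuk H, 2 nen H, 3 gat H, 4 ke L, 5 gu: L, 6 po L, 7 pal H.
  Heavy syllables in the domain: 1, 2, 3, 7. The leftmost is syllable 1 (kuk).
  → primary stress on syllable 1.

no: stays on 1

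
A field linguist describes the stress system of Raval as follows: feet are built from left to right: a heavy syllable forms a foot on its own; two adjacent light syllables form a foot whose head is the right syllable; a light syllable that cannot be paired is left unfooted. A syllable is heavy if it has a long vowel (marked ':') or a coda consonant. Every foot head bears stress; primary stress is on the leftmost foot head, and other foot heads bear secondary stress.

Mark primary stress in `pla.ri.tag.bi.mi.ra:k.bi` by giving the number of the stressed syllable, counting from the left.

Weights: 1 pla L, 2 ri L, 3 tag H, 4 bi L, 5 mi L, 6 ra:k H, 7 bi L.
Parse left to right (heavy = foot alone; LL = one foot; stranded L unfooted): (pla.ˈri) (ˈtag) (bi.ˈmi) (ˈra:k) bi.
Foot heads: 2, 3, 5, 6.
Primary stress on the leftmost head = syllable 2.
Primary stress: syllable 2 → pla.ˈri.tag.bi.mi.ra:k.bi.

2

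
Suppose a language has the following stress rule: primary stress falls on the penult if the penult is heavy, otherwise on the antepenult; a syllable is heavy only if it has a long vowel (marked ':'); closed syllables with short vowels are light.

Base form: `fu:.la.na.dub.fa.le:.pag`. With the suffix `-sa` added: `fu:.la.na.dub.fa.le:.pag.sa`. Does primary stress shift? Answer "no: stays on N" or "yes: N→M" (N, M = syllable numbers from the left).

Base `fu:.la.na.dub.fa.le:.pag` (7 syllables):
  Weights: 5 fa L, 6 le: H, 7 pag L.
  The penult (syllable 6, le:) is heavy, so it takes stress.
  → primary stress on syllable 6.
Suffixed `fu:.la.na.dub.fa.le:.pag.sa` (8 syllables):
  Weights: 6 le: H, 7 pag L, 8 sa L.
  The penult (syllable 7, pag) is light, so stress falls on the antepenult (syllable 6, le:).
  → primary stress on syllable 6.

no: stays on 6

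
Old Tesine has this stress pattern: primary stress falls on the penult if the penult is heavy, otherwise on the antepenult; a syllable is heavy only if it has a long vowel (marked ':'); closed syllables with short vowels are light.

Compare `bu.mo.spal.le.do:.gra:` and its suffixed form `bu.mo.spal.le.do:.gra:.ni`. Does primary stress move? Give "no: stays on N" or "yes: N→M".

yes: 5→6

Base `bu.mo.spal.le.do:.gra:` (6 syllables):
  Weights: 4 le L, 5 do: H, 6 gra: H.
  The penult (syllable 5, do:) is heavy, so it takes stress.
  → primary stress on syllable 5.
Suffixed `bu.mo.spal.le.do:.gra:.ni` (7 syllables):
  Weights: 5 do: H, 6 gra: H, 7 ni L.
  The penult (syllable 6, gra:) is heavy, so it takes stress.
  → primary stress on syllable 6.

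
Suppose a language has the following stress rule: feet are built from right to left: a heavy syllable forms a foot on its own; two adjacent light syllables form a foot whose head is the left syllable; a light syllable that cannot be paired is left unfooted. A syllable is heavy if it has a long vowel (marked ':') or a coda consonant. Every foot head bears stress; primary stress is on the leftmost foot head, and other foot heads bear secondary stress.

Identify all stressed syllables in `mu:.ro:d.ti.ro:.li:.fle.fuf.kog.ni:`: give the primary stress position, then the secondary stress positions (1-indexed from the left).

Weights: 1 mu: H, 2 ro:d H, 3 ti L, 4 ro: H, 5 li: H, 6 fle L, 7 fuf H, 8 kog H, 9 ni: H.
Parse right to left (heavy = foot alone; LL = one foot; stranded L unfooted): (ˈmu:) (ˈro:d) ti (ˈro:) (ˈli:) fle (ˈfuf) (ˈkog) (ˈni:).
Foot heads: 1, 2, 4, 5, 7, 8, 9.
Primary stress on the leftmost head = syllable 1.
Secondary stress on 2, 4, 5, 7, 8, 9: ˈmu:.ˌro:d.ti.ˌro:.ˌli:.fle.ˌfuf.ˌkog.ˌni:.

primary 1, secondary 2, 4, 5, 7, 8, 9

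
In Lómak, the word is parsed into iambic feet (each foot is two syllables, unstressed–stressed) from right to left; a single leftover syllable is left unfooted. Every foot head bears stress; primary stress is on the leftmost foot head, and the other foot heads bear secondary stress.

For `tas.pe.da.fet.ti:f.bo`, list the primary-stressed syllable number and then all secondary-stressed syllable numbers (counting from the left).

Parse right to left into iambic (σˈσ) feet: (tas.ˈpe) (da.ˈfet) (ti:f.ˈbo).
Foot heads (stressed positions): 2, 4, 6.
End Rule Leftmost: primary stress on the leftmost head = syllable 2.
Secondary stress on 4, 6: tas.ˈpe.da.ˌfet.ti:f.ˌbo.

primary 2, secondary 4, 6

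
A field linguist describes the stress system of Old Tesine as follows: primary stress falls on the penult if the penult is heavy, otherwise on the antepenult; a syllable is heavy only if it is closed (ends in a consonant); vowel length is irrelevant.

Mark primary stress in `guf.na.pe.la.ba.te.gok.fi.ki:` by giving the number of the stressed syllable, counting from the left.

Weights: 7 gok H, 8 fi L, 9 ki: L.
The penult (syllable 8, fi) is light, so stress falls on the antepenult (syllable 7, gok).
Primary stress: syllable 7 → guf.na.pe.la.ba.te.ˈgok.fi.ki:.

7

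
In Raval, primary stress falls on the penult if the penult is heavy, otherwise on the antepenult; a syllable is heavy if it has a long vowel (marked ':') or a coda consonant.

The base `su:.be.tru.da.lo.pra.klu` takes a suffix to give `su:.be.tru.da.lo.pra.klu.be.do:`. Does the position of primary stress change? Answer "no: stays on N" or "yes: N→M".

Base `su:.be.tru.da.lo.pra.klu` (7 syllables):
  Weights: 5 lo L, 6 pra L, 7 klu L.
  The penult (syllable 6, pra) is light, so stress falls on the antepenult (syllable 5, lo).
  → primary stress on syllable 5.
Suffixed `su:.be.tru.da.lo.pra.klu.be.do:` (9 syllables):
  Weights: 7 klu L, 8 be L, 9 do: H.
  The penult (syllable 8, be) is light, so stress falls on the antepenult (syllable 7, klu).
  → primary stress on syllable 7.

yes: 5→7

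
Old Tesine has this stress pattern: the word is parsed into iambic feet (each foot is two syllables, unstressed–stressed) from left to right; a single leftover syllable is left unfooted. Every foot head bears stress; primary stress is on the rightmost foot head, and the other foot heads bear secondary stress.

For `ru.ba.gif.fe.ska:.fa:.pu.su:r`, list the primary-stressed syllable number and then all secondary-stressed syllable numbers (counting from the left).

primary 8, secondary 2, 4, 6

Parse left to right into iambic (σˈσ) feet: (ru.ˈba) (gif.ˈfe) (ska:.ˈfa:) (pu.ˈsu:r).
Foot heads (stressed positions): 2, 4, 6, 8.
End Rule Rightmost: primary stress on the rightmost head = syllable 8.
Secondary stress on 2, 4, 6: ru.ˌba.gif.ˌfe.ska:.ˌfa:.pu.ˈsu:r.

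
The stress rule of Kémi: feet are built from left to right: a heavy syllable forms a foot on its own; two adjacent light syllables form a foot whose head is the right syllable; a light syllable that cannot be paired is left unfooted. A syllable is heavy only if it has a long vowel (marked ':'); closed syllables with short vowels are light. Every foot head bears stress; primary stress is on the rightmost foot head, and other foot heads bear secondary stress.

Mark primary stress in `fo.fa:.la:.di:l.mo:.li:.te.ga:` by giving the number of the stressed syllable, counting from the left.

8

Weights: 1 fo L, 2 fa: H, 3 la: H, 4 di:l H, 5 mo: H, 6 li: H, 7 te L, 8 ga: H.
Parse left to right (heavy = foot alone; LL = one foot; stranded L unfooted): fo (ˈfa:) (ˈla:) (ˈdi:l) (ˈmo:) (ˈli:) te (ˈga:).
Foot heads: 2, 3, 4, 5, 6, 8.
Primary stress on the rightmost head = syllable 8.
Primary stress: syllable 8 → fo.fa:.la:.di:l.mo:.li:.te.ˈga:.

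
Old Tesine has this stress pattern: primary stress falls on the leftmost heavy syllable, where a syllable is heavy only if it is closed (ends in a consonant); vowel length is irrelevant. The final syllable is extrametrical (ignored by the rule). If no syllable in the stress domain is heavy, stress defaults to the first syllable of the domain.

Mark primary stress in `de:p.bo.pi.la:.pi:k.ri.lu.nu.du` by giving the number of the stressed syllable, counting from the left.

1

The final syllable (9, du) is extrametrical; the stress domain is syllables 1–8.
Weights: 1 de:p H, 2 bo L, 3 pi L, 4 la: L, 5 pi:k H, 6 ri L, 7 lu L, 8 nu L.
Heavy syllables in the domain: 1, 5. The leftmost is syllable 1 (de:p).
Primary stress: syllable 1 → ˈde:p.bo.pi.la:.pi:k.ri.lu.nu.du.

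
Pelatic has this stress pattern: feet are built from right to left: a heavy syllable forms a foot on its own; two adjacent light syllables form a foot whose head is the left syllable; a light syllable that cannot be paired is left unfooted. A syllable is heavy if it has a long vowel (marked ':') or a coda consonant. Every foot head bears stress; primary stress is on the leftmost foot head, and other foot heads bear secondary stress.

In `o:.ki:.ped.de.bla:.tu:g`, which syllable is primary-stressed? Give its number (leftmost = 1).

Weights: 1 o: H, 2 ki: H, 3 ped H, 4 de L, 5 bla: H, 6 tu:g H.
Parse right to left (heavy = foot alone; LL = one foot; stranded L unfooted): (ˈo:) (ˈki:) (ˈped) de (ˈbla:) (ˈtu:g).
Foot heads: 1, 2, 3, 5, 6.
Primary stress on the leftmost head = syllable 1.
Primary stress: syllable 1 → ˈo:.ki:.ped.de.bla:.tu:g.

1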